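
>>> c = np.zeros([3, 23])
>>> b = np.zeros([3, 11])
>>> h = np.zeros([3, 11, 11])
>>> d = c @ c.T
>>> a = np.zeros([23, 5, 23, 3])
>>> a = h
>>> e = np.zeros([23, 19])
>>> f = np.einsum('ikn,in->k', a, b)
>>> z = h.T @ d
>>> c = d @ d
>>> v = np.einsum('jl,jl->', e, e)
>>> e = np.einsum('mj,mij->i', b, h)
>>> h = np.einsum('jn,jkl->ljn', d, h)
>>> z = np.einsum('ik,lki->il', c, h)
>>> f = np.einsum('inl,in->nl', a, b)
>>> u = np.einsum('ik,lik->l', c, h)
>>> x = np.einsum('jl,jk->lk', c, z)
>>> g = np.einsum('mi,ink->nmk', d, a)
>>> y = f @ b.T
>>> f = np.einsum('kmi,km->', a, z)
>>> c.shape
(3, 3)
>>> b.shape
(3, 11)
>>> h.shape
(11, 3, 3)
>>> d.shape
(3, 3)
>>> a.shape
(3, 11, 11)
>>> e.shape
(11,)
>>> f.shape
()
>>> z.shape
(3, 11)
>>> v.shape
()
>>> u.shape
(11,)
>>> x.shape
(3, 11)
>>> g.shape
(11, 3, 11)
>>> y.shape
(11, 3)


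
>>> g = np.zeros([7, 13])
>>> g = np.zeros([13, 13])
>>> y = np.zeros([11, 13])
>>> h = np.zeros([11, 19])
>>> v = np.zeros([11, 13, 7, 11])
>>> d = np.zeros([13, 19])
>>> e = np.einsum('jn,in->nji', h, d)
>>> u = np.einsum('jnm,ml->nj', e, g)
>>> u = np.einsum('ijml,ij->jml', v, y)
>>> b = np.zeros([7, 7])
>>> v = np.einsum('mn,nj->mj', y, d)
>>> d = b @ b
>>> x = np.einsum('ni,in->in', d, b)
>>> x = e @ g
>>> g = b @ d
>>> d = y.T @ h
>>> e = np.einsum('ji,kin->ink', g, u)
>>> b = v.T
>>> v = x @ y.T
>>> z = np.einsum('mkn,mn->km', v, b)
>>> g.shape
(7, 7)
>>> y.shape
(11, 13)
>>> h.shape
(11, 19)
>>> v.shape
(19, 11, 11)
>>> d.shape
(13, 19)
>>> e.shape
(7, 11, 13)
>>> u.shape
(13, 7, 11)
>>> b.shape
(19, 11)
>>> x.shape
(19, 11, 13)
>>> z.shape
(11, 19)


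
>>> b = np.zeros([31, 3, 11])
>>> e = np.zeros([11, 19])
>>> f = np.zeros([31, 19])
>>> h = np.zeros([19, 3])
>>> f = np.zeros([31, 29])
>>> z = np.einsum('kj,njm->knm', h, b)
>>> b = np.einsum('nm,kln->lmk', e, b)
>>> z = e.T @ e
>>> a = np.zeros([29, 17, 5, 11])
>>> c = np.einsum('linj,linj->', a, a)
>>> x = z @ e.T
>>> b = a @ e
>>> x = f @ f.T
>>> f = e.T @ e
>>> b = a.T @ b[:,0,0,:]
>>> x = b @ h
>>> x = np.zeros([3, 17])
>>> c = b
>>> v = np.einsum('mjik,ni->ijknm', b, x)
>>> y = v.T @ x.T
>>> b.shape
(11, 5, 17, 19)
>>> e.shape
(11, 19)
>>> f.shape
(19, 19)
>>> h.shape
(19, 3)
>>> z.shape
(19, 19)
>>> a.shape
(29, 17, 5, 11)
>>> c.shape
(11, 5, 17, 19)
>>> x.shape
(3, 17)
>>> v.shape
(17, 5, 19, 3, 11)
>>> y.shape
(11, 3, 19, 5, 3)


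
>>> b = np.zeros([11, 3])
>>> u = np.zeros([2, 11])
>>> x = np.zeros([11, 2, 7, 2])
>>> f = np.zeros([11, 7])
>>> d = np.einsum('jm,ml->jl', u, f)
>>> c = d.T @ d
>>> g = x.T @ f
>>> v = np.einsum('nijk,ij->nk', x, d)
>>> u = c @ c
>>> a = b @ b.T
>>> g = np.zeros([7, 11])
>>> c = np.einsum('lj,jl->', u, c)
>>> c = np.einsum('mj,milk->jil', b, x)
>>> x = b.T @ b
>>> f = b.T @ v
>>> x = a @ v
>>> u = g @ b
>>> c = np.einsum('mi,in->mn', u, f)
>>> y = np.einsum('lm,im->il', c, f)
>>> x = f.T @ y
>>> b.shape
(11, 3)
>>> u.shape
(7, 3)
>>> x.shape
(2, 7)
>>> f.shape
(3, 2)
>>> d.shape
(2, 7)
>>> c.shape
(7, 2)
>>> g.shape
(7, 11)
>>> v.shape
(11, 2)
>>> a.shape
(11, 11)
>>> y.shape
(3, 7)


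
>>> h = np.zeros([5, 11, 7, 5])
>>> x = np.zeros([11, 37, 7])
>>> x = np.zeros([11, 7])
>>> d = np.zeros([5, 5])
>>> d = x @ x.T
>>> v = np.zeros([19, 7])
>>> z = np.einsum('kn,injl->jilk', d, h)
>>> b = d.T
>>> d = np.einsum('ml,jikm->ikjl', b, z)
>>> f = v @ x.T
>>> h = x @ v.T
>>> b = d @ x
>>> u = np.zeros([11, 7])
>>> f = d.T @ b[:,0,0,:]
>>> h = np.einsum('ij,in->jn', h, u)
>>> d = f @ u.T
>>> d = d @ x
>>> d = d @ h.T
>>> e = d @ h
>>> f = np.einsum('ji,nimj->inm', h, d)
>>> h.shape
(19, 7)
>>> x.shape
(11, 7)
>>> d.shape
(11, 7, 5, 19)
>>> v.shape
(19, 7)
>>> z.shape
(7, 5, 5, 11)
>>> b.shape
(5, 5, 7, 7)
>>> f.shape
(7, 11, 5)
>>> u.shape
(11, 7)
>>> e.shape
(11, 7, 5, 7)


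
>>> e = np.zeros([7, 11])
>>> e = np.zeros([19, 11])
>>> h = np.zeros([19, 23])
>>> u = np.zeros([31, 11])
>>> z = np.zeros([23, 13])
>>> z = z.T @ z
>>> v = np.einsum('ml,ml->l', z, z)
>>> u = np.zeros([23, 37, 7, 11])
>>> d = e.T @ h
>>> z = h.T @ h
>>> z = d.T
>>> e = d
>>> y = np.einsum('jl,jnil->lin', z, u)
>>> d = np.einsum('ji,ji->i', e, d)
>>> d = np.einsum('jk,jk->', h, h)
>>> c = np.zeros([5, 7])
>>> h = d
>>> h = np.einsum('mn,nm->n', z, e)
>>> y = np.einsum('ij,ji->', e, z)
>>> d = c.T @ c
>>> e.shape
(11, 23)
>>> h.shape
(11,)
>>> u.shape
(23, 37, 7, 11)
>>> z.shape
(23, 11)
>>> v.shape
(13,)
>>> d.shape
(7, 7)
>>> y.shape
()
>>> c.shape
(5, 7)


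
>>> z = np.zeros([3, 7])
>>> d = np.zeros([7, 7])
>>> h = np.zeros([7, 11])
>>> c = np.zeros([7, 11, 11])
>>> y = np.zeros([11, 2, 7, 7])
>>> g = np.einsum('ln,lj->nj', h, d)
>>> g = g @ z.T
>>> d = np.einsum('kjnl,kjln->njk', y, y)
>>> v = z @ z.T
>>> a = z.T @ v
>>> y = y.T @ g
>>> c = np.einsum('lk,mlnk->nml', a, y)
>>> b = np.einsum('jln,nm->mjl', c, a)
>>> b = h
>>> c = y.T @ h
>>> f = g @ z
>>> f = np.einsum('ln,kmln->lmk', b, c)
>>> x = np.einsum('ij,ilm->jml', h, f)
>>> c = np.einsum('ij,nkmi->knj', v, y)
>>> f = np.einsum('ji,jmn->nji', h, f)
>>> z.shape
(3, 7)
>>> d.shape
(7, 2, 11)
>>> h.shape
(7, 11)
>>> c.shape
(7, 7, 3)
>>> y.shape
(7, 7, 2, 3)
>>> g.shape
(11, 3)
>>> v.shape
(3, 3)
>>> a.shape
(7, 3)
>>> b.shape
(7, 11)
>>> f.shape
(3, 7, 11)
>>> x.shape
(11, 3, 2)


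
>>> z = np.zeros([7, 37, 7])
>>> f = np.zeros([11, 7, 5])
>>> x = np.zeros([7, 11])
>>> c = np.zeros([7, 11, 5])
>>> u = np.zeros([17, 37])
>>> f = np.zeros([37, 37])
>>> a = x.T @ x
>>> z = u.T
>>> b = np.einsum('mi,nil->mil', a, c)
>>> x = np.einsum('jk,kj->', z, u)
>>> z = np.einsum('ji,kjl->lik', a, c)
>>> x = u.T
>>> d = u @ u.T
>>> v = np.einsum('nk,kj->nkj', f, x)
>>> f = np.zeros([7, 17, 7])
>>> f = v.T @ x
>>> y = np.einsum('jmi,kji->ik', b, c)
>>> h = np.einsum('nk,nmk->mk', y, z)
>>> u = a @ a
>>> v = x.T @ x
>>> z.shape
(5, 11, 7)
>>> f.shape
(17, 37, 17)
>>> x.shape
(37, 17)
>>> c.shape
(7, 11, 5)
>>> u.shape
(11, 11)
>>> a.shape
(11, 11)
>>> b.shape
(11, 11, 5)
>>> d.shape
(17, 17)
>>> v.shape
(17, 17)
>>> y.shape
(5, 7)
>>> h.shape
(11, 7)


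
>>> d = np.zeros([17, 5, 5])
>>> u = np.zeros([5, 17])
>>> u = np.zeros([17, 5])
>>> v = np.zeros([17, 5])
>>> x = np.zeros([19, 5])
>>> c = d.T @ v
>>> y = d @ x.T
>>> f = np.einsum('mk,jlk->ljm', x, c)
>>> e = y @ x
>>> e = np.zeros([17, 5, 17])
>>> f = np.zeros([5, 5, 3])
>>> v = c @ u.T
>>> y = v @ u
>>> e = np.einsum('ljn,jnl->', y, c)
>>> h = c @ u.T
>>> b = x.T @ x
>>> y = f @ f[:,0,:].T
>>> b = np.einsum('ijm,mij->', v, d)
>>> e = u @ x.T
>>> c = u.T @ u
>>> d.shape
(17, 5, 5)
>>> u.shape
(17, 5)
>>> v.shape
(5, 5, 17)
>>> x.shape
(19, 5)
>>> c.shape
(5, 5)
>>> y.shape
(5, 5, 5)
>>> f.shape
(5, 5, 3)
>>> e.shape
(17, 19)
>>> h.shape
(5, 5, 17)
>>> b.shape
()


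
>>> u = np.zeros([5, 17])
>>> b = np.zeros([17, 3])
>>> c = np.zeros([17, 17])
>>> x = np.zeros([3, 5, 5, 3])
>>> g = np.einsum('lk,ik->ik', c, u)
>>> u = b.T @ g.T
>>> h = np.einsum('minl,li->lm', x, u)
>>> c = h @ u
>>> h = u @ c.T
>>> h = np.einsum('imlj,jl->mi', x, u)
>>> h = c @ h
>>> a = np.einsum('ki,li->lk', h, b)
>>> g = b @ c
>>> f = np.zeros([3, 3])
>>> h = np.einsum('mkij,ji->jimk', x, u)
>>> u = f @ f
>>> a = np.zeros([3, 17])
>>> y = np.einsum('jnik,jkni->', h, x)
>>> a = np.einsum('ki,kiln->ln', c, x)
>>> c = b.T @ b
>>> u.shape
(3, 3)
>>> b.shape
(17, 3)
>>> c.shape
(3, 3)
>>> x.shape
(3, 5, 5, 3)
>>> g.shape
(17, 5)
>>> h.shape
(3, 5, 3, 5)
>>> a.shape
(5, 3)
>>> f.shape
(3, 3)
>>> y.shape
()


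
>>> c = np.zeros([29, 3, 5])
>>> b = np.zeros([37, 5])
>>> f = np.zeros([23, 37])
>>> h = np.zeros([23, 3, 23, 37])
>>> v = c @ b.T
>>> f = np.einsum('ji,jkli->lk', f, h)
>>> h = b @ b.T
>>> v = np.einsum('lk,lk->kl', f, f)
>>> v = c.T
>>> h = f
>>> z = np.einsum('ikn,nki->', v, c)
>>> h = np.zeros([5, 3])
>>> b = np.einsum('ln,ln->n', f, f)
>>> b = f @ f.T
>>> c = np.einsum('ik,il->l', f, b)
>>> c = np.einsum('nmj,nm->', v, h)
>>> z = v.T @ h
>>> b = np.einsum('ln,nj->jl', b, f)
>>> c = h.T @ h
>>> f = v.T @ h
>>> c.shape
(3, 3)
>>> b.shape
(3, 23)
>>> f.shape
(29, 3, 3)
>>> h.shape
(5, 3)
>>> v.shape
(5, 3, 29)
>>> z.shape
(29, 3, 3)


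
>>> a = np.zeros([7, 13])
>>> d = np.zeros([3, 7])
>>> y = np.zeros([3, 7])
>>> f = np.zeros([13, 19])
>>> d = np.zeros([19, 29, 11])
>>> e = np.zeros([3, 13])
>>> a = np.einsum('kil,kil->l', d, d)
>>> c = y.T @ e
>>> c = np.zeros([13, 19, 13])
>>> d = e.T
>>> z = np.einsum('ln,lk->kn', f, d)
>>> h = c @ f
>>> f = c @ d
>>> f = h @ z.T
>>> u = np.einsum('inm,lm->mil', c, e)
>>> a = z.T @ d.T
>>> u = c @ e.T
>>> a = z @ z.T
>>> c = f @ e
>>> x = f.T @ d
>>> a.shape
(3, 3)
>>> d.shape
(13, 3)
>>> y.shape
(3, 7)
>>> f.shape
(13, 19, 3)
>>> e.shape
(3, 13)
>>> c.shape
(13, 19, 13)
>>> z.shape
(3, 19)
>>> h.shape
(13, 19, 19)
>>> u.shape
(13, 19, 3)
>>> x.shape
(3, 19, 3)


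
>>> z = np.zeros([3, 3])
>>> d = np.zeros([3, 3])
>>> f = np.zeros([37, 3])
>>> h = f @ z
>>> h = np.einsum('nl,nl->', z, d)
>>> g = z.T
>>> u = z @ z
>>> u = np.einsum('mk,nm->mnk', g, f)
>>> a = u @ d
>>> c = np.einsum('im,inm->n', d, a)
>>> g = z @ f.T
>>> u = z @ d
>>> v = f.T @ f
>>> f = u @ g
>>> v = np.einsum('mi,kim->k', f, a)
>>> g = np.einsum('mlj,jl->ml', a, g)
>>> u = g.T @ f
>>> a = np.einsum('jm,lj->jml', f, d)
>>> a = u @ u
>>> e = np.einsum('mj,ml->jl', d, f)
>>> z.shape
(3, 3)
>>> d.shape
(3, 3)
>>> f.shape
(3, 37)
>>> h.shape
()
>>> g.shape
(3, 37)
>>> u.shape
(37, 37)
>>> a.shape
(37, 37)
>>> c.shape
(37,)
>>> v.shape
(3,)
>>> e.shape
(3, 37)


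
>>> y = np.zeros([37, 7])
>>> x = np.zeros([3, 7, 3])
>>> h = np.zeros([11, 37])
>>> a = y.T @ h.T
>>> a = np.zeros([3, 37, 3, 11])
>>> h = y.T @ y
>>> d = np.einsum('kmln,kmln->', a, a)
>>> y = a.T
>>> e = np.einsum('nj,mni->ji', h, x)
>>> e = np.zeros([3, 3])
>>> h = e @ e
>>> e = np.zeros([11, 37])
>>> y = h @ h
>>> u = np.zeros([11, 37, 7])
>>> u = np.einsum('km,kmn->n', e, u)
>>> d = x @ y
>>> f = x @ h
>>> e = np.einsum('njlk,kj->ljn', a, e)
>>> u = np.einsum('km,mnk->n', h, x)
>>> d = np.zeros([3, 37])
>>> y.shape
(3, 3)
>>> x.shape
(3, 7, 3)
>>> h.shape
(3, 3)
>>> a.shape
(3, 37, 3, 11)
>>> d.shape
(3, 37)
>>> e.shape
(3, 37, 3)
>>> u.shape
(7,)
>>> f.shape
(3, 7, 3)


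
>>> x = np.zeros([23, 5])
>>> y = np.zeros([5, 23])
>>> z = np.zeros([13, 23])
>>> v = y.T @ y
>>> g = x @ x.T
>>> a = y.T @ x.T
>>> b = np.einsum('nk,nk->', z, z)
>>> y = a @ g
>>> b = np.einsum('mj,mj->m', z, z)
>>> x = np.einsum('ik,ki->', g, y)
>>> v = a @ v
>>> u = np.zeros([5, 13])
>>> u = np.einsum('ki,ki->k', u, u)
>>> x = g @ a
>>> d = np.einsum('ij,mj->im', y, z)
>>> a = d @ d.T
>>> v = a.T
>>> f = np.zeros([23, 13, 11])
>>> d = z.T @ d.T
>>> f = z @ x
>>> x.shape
(23, 23)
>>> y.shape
(23, 23)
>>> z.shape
(13, 23)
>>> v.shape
(23, 23)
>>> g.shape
(23, 23)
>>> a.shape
(23, 23)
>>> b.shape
(13,)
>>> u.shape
(5,)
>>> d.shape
(23, 23)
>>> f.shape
(13, 23)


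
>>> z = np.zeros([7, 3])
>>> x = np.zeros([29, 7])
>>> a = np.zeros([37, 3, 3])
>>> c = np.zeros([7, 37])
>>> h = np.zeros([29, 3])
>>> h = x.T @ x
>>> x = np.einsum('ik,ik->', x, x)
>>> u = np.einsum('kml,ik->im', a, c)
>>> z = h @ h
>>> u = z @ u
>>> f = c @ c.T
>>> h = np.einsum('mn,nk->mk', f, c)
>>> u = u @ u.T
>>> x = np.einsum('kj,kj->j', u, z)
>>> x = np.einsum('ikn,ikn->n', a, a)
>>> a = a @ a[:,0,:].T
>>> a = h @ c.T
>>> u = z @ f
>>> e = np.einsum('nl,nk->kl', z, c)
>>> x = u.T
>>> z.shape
(7, 7)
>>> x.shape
(7, 7)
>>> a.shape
(7, 7)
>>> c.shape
(7, 37)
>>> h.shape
(7, 37)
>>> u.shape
(7, 7)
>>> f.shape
(7, 7)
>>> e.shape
(37, 7)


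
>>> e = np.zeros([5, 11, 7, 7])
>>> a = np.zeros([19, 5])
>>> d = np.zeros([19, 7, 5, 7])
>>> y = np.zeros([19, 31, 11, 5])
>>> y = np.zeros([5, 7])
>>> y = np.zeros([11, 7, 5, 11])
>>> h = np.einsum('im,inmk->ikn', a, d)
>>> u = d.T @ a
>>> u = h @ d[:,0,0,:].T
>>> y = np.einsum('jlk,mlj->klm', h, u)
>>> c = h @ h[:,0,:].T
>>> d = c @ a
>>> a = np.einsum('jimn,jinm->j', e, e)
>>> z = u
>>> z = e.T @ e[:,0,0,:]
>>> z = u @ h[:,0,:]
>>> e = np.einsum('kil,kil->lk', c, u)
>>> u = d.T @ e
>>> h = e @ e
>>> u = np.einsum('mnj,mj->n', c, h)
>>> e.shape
(19, 19)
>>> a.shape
(5,)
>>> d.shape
(19, 7, 5)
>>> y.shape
(7, 7, 19)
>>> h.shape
(19, 19)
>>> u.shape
(7,)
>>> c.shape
(19, 7, 19)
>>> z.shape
(19, 7, 7)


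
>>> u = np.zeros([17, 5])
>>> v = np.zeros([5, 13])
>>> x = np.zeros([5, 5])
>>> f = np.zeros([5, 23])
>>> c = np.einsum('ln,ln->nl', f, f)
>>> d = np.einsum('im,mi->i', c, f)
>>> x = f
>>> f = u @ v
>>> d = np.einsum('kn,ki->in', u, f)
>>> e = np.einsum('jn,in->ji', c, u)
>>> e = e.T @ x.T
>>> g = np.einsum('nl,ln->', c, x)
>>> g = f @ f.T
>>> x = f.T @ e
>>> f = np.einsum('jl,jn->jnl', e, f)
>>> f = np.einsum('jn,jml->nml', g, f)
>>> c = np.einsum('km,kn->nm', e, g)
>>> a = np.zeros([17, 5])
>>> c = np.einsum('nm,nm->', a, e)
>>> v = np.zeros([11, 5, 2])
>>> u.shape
(17, 5)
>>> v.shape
(11, 5, 2)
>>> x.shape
(13, 5)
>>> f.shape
(17, 13, 5)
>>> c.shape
()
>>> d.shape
(13, 5)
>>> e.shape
(17, 5)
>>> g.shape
(17, 17)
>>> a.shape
(17, 5)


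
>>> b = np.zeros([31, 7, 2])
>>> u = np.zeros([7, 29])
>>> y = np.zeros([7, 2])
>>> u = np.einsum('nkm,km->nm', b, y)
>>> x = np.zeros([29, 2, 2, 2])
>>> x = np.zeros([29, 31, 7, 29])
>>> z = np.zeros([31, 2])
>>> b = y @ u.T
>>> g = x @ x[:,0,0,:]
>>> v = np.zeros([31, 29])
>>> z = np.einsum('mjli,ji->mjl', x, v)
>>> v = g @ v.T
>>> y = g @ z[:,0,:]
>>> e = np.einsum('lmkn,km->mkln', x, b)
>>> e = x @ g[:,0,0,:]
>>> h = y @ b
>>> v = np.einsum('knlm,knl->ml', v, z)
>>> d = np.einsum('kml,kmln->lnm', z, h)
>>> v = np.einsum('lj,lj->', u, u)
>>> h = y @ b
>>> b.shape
(7, 31)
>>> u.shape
(31, 2)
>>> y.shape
(29, 31, 7, 7)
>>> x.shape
(29, 31, 7, 29)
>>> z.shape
(29, 31, 7)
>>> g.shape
(29, 31, 7, 29)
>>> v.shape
()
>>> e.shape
(29, 31, 7, 29)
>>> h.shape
(29, 31, 7, 31)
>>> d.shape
(7, 31, 31)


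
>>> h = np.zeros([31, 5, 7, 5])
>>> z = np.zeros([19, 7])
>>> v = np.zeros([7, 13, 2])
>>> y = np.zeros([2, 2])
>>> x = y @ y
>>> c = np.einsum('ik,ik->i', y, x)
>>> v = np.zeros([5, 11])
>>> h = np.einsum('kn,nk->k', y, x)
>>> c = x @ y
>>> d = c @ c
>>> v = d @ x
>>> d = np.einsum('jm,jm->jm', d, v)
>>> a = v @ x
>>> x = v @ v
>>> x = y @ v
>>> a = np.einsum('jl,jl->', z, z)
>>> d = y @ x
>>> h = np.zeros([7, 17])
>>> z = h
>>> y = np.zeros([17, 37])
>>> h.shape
(7, 17)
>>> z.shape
(7, 17)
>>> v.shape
(2, 2)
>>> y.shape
(17, 37)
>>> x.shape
(2, 2)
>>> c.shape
(2, 2)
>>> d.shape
(2, 2)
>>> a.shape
()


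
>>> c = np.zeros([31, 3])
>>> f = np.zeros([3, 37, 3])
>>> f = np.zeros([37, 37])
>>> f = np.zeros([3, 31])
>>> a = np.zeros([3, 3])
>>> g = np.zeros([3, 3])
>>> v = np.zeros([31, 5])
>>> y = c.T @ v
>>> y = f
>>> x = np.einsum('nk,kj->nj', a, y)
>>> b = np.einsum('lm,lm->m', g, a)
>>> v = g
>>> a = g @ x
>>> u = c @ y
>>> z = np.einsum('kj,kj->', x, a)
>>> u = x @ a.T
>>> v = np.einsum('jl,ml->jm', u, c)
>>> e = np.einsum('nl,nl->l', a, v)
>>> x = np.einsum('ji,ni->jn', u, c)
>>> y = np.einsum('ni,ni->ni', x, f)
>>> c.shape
(31, 3)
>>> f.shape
(3, 31)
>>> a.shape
(3, 31)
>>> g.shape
(3, 3)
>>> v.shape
(3, 31)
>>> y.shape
(3, 31)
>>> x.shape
(3, 31)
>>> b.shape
(3,)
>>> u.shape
(3, 3)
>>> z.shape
()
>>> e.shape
(31,)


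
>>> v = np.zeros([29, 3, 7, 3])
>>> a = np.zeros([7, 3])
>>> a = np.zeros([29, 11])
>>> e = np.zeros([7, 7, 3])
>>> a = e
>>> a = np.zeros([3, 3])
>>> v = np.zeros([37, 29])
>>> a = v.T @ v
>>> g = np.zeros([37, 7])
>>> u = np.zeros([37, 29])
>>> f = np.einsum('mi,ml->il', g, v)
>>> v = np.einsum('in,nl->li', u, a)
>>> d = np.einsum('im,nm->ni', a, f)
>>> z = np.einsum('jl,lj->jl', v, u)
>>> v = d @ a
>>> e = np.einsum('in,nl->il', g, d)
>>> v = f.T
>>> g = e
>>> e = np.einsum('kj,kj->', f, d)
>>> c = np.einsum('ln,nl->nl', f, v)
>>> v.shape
(29, 7)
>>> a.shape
(29, 29)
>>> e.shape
()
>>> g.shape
(37, 29)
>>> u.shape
(37, 29)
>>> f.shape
(7, 29)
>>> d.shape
(7, 29)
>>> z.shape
(29, 37)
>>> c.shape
(29, 7)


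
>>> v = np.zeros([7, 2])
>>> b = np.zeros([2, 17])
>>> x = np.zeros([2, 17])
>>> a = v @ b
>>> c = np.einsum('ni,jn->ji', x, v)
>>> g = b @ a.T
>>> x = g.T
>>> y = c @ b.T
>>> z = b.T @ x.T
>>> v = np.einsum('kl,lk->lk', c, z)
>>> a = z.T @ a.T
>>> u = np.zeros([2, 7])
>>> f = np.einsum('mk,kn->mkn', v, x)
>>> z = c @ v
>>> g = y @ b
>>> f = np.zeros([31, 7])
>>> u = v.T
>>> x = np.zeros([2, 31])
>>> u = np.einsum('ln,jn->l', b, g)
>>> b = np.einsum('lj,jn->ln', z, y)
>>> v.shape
(17, 7)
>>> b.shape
(7, 2)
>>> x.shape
(2, 31)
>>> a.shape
(7, 7)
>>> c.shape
(7, 17)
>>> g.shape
(7, 17)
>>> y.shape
(7, 2)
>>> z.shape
(7, 7)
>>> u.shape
(2,)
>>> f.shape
(31, 7)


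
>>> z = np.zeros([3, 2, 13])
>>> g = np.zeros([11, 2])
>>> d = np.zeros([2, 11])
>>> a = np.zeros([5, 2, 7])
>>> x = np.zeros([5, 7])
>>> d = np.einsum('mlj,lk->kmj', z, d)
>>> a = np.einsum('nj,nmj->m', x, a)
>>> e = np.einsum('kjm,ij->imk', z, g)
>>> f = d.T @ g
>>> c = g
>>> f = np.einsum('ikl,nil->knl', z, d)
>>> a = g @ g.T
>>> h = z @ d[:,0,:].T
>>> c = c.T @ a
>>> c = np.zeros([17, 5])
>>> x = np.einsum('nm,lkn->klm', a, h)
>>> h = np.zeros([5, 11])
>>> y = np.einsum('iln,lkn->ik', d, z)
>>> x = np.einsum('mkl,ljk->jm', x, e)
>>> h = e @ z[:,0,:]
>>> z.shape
(3, 2, 13)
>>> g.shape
(11, 2)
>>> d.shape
(11, 3, 13)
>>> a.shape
(11, 11)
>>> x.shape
(13, 2)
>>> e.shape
(11, 13, 3)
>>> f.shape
(2, 11, 13)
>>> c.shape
(17, 5)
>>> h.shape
(11, 13, 13)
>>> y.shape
(11, 2)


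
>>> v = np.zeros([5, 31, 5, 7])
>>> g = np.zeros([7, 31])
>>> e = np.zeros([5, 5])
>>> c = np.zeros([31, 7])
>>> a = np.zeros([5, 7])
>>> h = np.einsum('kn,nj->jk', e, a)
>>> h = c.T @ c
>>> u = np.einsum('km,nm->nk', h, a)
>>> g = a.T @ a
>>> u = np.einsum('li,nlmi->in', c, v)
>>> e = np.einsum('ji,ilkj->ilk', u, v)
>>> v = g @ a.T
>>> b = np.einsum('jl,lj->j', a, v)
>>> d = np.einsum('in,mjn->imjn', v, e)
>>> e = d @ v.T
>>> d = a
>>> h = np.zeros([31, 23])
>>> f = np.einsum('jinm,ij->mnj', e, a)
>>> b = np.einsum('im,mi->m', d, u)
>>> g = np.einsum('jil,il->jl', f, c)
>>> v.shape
(7, 5)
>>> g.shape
(7, 7)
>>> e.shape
(7, 5, 31, 7)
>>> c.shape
(31, 7)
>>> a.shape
(5, 7)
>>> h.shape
(31, 23)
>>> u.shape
(7, 5)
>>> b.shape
(7,)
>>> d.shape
(5, 7)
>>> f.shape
(7, 31, 7)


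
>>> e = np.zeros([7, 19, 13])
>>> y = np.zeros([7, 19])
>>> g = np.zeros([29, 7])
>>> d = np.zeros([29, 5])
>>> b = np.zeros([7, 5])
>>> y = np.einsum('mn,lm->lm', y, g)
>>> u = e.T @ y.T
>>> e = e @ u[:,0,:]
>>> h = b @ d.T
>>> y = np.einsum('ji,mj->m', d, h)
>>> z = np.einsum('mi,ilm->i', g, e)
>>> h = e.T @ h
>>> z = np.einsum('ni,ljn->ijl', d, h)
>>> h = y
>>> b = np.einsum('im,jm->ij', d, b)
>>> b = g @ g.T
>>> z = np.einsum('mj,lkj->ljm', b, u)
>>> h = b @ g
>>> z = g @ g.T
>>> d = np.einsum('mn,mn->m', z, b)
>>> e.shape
(7, 19, 29)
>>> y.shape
(7,)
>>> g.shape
(29, 7)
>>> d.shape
(29,)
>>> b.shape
(29, 29)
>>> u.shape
(13, 19, 29)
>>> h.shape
(29, 7)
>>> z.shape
(29, 29)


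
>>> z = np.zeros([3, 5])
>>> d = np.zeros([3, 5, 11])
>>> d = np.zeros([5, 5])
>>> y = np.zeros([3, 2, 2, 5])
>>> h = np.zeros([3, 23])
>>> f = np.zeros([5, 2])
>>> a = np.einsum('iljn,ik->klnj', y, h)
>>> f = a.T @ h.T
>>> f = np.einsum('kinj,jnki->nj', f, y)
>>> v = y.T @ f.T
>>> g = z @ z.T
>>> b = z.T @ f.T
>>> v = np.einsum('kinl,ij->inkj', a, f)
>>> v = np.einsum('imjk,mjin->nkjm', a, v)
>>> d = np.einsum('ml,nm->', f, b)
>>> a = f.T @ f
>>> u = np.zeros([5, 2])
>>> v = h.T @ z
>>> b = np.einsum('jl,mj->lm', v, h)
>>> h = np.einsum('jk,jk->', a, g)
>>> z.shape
(3, 5)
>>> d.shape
()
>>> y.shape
(3, 2, 2, 5)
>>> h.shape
()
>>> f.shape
(2, 3)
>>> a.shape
(3, 3)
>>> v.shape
(23, 5)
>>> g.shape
(3, 3)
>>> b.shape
(5, 3)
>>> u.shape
(5, 2)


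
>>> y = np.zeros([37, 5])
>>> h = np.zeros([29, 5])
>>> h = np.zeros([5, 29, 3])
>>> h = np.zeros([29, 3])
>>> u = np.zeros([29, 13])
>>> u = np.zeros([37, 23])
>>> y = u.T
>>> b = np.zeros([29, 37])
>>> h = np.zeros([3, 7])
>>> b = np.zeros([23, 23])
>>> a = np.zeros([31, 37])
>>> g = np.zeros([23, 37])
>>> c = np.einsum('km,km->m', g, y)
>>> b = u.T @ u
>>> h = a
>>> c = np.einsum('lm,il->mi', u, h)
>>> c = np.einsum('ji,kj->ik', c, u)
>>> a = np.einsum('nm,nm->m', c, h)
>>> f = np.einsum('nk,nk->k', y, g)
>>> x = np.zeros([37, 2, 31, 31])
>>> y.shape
(23, 37)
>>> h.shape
(31, 37)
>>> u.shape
(37, 23)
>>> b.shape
(23, 23)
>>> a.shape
(37,)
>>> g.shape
(23, 37)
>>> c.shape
(31, 37)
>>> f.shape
(37,)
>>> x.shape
(37, 2, 31, 31)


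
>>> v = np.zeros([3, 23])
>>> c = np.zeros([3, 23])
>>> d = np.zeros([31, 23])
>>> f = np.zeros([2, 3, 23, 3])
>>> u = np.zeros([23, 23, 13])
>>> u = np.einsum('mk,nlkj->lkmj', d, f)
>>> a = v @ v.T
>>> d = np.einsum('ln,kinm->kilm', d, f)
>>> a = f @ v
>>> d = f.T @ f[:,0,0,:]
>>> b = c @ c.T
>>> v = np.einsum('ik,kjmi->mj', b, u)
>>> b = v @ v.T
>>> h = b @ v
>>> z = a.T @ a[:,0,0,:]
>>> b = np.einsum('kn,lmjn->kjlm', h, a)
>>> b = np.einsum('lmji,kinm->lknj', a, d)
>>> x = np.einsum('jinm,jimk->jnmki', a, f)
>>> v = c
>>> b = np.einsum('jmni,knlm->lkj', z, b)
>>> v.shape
(3, 23)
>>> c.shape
(3, 23)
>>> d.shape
(3, 23, 3, 3)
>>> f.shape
(2, 3, 23, 3)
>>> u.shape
(3, 23, 31, 3)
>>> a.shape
(2, 3, 23, 23)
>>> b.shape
(3, 2, 23)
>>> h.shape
(31, 23)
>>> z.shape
(23, 23, 3, 23)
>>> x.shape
(2, 23, 23, 3, 3)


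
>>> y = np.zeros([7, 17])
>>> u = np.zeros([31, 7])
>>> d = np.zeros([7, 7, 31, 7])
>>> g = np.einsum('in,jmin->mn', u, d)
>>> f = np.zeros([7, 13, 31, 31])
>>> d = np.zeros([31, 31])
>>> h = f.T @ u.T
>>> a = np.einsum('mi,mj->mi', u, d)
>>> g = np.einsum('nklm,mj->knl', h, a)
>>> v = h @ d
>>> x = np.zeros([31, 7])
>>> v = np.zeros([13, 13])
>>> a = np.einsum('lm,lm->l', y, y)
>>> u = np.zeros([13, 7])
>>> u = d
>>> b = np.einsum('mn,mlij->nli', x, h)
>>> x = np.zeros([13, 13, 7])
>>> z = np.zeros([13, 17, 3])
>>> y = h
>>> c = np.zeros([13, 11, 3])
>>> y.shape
(31, 31, 13, 31)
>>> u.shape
(31, 31)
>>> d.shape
(31, 31)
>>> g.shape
(31, 31, 13)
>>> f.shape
(7, 13, 31, 31)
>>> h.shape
(31, 31, 13, 31)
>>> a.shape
(7,)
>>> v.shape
(13, 13)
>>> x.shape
(13, 13, 7)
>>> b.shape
(7, 31, 13)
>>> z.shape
(13, 17, 3)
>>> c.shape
(13, 11, 3)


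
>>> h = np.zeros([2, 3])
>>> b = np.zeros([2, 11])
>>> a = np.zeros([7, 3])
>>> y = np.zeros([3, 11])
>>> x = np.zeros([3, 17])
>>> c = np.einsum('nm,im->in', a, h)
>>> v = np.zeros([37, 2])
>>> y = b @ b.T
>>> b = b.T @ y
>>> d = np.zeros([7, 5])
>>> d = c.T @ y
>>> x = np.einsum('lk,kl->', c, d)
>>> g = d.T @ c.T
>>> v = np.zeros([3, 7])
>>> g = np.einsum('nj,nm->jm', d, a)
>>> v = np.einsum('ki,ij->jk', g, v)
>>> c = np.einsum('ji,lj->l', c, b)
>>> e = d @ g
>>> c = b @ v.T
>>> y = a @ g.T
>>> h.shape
(2, 3)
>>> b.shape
(11, 2)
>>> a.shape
(7, 3)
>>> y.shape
(7, 2)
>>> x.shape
()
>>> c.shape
(11, 7)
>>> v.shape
(7, 2)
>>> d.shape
(7, 2)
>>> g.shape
(2, 3)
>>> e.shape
(7, 3)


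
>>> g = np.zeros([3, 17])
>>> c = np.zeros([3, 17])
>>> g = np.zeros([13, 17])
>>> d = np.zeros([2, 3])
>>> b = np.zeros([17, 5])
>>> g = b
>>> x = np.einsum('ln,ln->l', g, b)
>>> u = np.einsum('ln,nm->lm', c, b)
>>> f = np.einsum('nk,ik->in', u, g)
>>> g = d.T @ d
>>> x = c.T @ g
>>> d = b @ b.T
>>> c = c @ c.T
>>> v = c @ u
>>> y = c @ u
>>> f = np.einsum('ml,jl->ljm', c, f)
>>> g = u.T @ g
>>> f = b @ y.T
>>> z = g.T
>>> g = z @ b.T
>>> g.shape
(3, 17)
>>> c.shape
(3, 3)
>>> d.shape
(17, 17)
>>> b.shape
(17, 5)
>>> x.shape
(17, 3)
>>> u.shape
(3, 5)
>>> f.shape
(17, 3)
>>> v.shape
(3, 5)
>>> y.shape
(3, 5)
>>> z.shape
(3, 5)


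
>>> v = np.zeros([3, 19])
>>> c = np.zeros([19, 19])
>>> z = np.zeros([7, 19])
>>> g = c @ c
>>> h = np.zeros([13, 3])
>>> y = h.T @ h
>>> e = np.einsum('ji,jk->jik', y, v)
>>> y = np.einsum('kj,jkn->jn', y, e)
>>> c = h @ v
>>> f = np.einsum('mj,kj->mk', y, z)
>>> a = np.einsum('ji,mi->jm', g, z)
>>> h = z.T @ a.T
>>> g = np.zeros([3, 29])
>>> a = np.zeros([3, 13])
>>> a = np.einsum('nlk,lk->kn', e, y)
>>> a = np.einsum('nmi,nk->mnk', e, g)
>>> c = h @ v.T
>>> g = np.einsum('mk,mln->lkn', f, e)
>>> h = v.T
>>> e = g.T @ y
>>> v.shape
(3, 19)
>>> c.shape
(19, 3)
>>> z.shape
(7, 19)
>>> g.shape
(3, 7, 19)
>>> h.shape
(19, 3)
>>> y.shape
(3, 19)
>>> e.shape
(19, 7, 19)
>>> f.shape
(3, 7)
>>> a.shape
(3, 3, 29)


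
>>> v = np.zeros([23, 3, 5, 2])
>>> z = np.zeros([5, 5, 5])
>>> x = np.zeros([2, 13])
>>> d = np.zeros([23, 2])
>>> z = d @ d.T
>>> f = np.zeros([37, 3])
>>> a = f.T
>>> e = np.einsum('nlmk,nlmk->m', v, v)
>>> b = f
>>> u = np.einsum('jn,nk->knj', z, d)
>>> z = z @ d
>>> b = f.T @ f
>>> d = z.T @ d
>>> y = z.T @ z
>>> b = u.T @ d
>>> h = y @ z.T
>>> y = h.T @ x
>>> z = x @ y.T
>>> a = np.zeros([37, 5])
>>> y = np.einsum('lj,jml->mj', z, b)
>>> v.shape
(23, 3, 5, 2)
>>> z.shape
(2, 23)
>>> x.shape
(2, 13)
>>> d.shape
(2, 2)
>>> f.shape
(37, 3)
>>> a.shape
(37, 5)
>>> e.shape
(5,)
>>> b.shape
(23, 23, 2)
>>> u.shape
(2, 23, 23)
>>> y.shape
(23, 23)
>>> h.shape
(2, 23)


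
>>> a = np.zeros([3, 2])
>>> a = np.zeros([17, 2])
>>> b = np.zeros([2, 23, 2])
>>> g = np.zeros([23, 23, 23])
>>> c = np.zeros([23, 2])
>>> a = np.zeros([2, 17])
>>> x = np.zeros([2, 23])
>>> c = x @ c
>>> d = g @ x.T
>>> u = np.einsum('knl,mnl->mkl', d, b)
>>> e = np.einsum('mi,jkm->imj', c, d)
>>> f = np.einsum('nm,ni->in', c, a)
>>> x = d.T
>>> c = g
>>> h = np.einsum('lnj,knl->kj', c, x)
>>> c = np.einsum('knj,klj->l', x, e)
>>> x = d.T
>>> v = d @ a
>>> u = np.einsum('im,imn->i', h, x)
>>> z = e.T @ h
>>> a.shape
(2, 17)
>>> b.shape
(2, 23, 2)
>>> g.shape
(23, 23, 23)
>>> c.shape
(2,)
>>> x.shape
(2, 23, 23)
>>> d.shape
(23, 23, 2)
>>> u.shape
(2,)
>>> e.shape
(2, 2, 23)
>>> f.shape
(17, 2)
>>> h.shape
(2, 23)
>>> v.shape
(23, 23, 17)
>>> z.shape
(23, 2, 23)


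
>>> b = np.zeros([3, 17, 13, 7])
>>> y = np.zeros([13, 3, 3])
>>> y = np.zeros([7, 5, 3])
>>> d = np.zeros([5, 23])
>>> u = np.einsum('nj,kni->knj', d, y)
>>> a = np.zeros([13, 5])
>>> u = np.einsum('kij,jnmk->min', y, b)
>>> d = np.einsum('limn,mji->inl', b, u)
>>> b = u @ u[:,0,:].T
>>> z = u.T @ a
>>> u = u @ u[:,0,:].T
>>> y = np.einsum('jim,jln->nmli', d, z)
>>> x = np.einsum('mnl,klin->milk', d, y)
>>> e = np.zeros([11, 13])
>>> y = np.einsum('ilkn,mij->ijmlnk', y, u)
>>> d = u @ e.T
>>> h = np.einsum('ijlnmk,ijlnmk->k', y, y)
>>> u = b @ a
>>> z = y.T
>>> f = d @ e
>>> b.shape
(13, 5, 13)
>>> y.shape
(5, 13, 13, 3, 7, 5)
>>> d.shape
(13, 5, 11)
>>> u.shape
(13, 5, 5)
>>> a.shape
(13, 5)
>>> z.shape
(5, 7, 3, 13, 13, 5)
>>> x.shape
(17, 5, 3, 5)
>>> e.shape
(11, 13)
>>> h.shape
(5,)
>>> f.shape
(13, 5, 13)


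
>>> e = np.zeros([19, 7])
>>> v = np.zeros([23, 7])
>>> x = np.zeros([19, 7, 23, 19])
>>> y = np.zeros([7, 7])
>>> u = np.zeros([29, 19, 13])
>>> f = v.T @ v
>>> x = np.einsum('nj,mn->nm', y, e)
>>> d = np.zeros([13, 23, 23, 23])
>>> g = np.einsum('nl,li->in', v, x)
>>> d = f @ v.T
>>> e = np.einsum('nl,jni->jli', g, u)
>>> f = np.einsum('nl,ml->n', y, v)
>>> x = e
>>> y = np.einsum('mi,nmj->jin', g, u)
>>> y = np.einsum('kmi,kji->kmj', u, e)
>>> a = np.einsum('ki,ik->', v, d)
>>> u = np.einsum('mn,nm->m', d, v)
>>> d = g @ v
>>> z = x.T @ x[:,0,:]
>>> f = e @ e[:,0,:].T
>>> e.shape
(29, 23, 13)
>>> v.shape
(23, 7)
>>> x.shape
(29, 23, 13)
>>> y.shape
(29, 19, 23)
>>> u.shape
(7,)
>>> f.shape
(29, 23, 29)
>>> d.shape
(19, 7)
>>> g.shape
(19, 23)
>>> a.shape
()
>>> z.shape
(13, 23, 13)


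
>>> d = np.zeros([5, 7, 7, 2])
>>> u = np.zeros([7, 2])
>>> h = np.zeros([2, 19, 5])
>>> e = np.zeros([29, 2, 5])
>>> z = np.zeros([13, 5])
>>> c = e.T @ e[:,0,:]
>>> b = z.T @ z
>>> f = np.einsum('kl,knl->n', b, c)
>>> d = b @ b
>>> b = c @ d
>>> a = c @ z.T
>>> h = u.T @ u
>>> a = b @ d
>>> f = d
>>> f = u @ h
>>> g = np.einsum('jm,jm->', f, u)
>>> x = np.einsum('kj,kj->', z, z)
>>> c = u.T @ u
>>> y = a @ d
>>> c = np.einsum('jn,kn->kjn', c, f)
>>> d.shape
(5, 5)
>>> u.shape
(7, 2)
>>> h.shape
(2, 2)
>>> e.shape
(29, 2, 5)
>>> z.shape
(13, 5)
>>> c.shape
(7, 2, 2)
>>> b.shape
(5, 2, 5)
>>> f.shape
(7, 2)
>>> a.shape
(5, 2, 5)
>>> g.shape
()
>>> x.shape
()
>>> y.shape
(5, 2, 5)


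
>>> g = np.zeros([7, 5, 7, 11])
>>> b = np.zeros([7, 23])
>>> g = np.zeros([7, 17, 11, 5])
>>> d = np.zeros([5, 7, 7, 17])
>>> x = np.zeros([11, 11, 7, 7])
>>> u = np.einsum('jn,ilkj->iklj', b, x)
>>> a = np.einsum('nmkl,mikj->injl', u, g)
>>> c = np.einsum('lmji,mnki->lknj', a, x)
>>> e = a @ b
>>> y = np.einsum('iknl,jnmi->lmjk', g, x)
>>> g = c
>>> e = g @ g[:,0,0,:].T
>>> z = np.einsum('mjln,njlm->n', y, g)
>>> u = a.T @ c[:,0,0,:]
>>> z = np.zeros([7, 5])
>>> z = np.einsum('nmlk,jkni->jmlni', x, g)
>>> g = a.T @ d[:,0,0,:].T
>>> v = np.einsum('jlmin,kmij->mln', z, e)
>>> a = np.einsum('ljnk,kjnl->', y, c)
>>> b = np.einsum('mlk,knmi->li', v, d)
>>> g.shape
(7, 5, 11, 5)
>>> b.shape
(11, 17)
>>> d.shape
(5, 7, 7, 17)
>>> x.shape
(11, 11, 7, 7)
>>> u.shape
(7, 5, 11, 5)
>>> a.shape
()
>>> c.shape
(17, 7, 11, 5)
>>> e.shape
(17, 7, 11, 17)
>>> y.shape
(5, 7, 11, 17)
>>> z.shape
(17, 11, 7, 11, 5)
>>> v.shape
(7, 11, 5)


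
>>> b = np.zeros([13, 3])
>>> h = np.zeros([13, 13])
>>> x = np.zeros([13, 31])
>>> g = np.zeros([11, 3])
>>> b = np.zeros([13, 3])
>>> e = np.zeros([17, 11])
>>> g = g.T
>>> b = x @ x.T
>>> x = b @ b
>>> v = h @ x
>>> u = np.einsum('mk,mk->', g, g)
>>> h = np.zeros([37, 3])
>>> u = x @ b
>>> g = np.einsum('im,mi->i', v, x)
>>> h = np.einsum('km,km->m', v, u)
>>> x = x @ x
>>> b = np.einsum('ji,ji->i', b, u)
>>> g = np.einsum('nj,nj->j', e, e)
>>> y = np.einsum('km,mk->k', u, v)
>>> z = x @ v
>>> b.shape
(13,)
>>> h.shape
(13,)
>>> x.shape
(13, 13)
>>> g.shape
(11,)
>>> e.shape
(17, 11)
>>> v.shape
(13, 13)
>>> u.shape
(13, 13)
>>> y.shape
(13,)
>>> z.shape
(13, 13)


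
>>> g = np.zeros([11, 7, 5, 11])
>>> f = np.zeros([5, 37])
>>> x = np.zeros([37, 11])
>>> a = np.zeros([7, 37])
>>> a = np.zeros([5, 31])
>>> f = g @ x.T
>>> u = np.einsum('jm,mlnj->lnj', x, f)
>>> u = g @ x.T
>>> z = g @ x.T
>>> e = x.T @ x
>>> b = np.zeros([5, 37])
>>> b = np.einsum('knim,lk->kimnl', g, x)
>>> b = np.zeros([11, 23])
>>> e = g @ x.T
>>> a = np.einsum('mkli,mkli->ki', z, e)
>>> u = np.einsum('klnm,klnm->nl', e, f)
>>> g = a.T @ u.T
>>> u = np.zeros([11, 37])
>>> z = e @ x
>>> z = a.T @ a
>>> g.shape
(37, 5)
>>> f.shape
(11, 7, 5, 37)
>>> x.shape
(37, 11)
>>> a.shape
(7, 37)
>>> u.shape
(11, 37)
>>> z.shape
(37, 37)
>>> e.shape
(11, 7, 5, 37)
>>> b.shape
(11, 23)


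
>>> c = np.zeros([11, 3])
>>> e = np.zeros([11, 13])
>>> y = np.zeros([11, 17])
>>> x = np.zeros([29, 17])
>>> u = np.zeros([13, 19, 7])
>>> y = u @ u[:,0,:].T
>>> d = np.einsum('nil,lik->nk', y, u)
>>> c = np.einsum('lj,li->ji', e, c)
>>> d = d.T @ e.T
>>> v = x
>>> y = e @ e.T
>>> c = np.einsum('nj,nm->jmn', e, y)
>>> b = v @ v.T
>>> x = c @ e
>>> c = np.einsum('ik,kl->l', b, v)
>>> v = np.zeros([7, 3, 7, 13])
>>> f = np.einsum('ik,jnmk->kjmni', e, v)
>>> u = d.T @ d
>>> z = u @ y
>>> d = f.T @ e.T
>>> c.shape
(17,)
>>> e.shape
(11, 13)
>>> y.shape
(11, 11)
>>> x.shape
(13, 11, 13)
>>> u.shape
(11, 11)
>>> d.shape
(11, 3, 7, 7, 11)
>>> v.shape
(7, 3, 7, 13)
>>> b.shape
(29, 29)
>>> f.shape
(13, 7, 7, 3, 11)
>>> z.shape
(11, 11)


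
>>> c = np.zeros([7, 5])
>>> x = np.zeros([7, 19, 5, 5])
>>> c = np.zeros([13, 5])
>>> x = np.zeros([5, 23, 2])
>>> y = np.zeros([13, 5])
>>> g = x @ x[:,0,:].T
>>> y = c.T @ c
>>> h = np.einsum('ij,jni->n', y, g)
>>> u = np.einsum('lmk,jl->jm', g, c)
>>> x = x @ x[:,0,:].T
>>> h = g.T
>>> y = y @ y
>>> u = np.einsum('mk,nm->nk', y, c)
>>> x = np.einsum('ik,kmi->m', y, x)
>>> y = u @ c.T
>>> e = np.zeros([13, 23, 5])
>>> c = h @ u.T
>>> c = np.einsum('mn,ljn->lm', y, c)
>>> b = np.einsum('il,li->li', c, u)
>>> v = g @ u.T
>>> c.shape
(5, 13)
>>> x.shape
(23,)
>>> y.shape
(13, 13)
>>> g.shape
(5, 23, 5)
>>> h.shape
(5, 23, 5)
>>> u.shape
(13, 5)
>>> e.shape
(13, 23, 5)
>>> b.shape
(13, 5)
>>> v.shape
(5, 23, 13)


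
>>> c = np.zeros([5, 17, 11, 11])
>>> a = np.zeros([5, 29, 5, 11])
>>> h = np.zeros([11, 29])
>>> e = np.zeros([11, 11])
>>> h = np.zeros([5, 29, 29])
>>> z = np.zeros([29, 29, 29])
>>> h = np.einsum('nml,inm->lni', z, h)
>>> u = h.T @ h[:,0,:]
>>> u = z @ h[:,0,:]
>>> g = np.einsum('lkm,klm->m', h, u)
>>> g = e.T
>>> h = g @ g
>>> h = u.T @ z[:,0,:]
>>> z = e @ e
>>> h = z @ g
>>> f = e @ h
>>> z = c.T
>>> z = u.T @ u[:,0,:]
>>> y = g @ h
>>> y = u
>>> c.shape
(5, 17, 11, 11)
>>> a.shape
(5, 29, 5, 11)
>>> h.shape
(11, 11)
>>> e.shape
(11, 11)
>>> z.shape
(5, 29, 5)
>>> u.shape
(29, 29, 5)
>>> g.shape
(11, 11)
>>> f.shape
(11, 11)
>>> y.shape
(29, 29, 5)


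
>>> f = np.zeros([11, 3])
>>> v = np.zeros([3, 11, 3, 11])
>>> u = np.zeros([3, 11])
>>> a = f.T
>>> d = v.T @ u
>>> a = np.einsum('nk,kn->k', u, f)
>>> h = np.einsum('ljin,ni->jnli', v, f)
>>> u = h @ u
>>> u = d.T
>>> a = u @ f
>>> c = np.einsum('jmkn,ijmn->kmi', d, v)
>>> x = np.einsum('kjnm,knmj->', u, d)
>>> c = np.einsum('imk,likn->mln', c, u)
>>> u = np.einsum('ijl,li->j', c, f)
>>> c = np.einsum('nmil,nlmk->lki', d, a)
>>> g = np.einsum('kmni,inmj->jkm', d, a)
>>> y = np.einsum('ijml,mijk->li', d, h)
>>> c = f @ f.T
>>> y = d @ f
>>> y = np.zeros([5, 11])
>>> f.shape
(11, 3)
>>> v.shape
(3, 11, 3, 11)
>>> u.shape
(11,)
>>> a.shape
(11, 11, 3, 3)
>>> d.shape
(11, 3, 11, 11)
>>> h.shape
(11, 11, 3, 3)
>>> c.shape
(11, 11)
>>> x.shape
()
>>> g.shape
(3, 11, 3)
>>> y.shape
(5, 11)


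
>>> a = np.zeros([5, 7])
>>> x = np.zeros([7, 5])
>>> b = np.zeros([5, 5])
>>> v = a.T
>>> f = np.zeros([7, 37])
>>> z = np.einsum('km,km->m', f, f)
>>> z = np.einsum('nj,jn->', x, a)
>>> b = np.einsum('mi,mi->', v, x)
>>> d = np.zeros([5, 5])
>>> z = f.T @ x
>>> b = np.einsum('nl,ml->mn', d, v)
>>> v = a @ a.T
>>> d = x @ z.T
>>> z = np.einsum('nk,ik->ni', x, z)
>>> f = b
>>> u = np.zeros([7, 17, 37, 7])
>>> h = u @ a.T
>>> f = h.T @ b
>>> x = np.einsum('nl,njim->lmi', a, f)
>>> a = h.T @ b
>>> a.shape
(5, 37, 17, 5)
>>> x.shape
(7, 5, 17)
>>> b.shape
(7, 5)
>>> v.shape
(5, 5)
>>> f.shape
(5, 37, 17, 5)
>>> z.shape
(7, 37)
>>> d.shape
(7, 37)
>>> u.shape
(7, 17, 37, 7)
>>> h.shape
(7, 17, 37, 5)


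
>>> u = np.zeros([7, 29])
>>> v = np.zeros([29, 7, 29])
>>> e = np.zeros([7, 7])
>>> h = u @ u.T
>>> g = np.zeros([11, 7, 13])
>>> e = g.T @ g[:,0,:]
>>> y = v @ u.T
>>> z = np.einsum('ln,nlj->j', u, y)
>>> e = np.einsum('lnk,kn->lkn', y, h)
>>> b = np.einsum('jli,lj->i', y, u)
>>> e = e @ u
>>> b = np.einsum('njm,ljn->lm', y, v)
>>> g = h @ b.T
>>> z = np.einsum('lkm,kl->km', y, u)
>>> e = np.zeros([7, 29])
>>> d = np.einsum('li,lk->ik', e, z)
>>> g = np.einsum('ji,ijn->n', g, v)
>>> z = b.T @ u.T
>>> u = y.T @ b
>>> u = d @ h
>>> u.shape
(29, 7)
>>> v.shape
(29, 7, 29)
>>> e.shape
(7, 29)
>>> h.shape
(7, 7)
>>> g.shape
(29,)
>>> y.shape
(29, 7, 7)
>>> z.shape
(7, 7)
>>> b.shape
(29, 7)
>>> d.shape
(29, 7)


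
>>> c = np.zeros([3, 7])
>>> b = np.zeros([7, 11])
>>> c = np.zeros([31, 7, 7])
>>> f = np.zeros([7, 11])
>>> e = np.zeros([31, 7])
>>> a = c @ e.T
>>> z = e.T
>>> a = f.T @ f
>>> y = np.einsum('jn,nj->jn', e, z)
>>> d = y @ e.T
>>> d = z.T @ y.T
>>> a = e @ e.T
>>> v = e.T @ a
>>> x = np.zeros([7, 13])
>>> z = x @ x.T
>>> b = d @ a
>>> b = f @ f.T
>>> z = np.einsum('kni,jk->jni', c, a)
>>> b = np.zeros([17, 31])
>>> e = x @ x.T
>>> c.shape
(31, 7, 7)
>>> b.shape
(17, 31)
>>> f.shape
(7, 11)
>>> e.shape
(7, 7)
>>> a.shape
(31, 31)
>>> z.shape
(31, 7, 7)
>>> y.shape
(31, 7)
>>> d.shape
(31, 31)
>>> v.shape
(7, 31)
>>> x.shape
(7, 13)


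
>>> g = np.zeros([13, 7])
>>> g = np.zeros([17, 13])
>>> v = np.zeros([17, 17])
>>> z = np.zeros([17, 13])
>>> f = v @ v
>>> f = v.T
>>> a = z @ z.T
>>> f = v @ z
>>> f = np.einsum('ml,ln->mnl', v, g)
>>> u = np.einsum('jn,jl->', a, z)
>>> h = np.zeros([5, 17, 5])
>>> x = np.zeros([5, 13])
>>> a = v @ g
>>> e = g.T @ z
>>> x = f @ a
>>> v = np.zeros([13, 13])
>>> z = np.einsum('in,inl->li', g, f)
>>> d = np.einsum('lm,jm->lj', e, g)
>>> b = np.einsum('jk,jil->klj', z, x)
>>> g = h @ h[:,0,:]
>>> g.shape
(5, 17, 5)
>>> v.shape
(13, 13)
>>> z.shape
(17, 17)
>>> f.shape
(17, 13, 17)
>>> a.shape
(17, 13)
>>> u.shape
()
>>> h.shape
(5, 17, 5)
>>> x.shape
(17, 13, 13)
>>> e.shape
(13, 13)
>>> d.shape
(13, 17)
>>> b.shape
(17, 13, 17)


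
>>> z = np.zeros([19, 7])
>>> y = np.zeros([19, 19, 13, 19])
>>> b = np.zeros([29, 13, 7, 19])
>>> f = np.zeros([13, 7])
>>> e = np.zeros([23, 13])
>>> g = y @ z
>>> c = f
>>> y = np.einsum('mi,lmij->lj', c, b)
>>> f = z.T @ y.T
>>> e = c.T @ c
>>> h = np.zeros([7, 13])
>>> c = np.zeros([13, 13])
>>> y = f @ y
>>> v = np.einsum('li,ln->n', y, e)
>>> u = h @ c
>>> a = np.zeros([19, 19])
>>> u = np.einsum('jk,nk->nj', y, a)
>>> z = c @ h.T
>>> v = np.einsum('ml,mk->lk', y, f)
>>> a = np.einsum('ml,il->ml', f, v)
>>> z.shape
(13, 7)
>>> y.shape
(7, 19)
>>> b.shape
(29, 13, 7, 19)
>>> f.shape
(7, 29)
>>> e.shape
(7, 7)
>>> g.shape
(19, 19, 13, 7)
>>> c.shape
(13, 13)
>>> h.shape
(7, 13)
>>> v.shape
(19, 29)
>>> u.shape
(19, 7)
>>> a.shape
(7, 29)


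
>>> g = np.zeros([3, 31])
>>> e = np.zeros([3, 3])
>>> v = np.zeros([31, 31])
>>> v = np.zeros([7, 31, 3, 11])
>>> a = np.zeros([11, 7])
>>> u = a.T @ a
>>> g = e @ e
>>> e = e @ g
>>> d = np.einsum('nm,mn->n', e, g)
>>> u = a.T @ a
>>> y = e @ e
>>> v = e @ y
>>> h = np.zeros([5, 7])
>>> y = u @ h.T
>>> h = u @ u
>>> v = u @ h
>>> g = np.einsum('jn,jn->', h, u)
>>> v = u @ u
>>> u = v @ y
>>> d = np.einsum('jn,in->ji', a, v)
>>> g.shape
()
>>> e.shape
(3, 3)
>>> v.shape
(7, 7)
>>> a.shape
(11, 7)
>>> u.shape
(7, 5)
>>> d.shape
(11, 7)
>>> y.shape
(7, 5)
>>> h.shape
(7, 7)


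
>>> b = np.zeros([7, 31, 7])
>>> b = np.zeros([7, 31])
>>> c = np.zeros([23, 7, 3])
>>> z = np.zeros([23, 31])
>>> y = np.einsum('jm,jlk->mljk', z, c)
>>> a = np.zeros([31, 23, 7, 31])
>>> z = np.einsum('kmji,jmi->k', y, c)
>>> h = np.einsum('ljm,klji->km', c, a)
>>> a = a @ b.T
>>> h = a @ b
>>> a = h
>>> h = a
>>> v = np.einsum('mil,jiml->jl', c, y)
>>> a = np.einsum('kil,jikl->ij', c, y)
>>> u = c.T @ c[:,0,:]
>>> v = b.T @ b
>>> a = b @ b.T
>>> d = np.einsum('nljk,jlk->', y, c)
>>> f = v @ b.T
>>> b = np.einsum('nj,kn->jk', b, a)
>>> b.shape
(31, 7)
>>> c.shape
(23, 7, 3)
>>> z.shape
(31,)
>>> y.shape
(31, 7, 23, 3)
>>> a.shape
(7, 7)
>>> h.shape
(31, 23, 7, 31)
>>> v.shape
(31, 31)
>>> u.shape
(3, 7, 3)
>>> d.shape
()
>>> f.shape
(31, 7)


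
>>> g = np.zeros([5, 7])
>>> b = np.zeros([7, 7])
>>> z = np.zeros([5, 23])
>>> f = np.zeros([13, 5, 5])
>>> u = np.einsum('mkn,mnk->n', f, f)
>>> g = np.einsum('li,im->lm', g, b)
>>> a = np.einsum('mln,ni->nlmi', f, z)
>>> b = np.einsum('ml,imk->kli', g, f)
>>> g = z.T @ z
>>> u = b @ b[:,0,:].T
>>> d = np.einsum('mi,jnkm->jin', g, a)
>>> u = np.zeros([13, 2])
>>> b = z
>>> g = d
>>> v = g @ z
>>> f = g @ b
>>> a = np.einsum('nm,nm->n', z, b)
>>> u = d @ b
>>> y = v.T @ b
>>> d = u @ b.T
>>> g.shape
(5, 23, 5)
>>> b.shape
(5, 23)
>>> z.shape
(5, 23)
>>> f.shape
(5, 23, 23)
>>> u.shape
(5, 23, 23)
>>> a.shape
(5,)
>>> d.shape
(5, 23, 5)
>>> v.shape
(5, 23, 23)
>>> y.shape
(23, 23, 23)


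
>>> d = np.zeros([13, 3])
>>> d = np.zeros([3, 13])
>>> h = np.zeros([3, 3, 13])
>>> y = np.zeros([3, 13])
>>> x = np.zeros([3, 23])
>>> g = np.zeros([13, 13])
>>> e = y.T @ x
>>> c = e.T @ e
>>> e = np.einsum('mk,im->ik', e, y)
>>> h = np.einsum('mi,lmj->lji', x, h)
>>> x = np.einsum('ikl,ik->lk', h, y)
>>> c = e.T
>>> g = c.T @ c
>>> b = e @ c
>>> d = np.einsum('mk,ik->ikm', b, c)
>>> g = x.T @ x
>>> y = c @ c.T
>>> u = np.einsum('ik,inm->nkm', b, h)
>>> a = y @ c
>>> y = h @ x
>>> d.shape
(23, 3, 3)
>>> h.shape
(3, 13, 23)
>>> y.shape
(3, 13, 13)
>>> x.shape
(23, 13)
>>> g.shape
(13, 13)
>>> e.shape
(3, 23)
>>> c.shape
(23, 3)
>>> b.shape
(3, 3)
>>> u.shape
(13, 3, 23)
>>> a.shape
(23, 3)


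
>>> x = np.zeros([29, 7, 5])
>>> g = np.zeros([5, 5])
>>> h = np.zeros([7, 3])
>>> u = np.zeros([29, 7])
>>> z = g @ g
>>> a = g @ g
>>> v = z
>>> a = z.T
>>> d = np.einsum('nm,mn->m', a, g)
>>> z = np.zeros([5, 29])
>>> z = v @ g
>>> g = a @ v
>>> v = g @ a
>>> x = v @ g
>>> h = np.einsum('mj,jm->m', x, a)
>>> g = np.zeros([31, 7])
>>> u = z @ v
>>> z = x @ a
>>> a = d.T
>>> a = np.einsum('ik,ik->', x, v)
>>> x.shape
(5, 5)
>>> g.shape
(31, 7)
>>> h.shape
(5,)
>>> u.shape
(5, 5)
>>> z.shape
(5, 5)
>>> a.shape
()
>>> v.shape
(5, 5)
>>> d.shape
(5,)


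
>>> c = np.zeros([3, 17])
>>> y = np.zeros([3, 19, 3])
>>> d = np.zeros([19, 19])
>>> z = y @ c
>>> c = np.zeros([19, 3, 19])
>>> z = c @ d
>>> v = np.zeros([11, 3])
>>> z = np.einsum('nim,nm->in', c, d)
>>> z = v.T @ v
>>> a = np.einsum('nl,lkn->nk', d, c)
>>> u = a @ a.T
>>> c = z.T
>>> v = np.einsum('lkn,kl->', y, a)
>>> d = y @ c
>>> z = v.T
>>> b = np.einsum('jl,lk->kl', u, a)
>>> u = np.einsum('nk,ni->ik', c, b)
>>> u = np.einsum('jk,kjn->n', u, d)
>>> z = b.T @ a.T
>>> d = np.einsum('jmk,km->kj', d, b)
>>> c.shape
(3, 3)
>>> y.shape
(3, 19, 3)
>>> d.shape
(3, 3)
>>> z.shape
(19, 19)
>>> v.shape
()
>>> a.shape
(19, 3)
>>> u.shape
(3,)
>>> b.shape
(3, 19)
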